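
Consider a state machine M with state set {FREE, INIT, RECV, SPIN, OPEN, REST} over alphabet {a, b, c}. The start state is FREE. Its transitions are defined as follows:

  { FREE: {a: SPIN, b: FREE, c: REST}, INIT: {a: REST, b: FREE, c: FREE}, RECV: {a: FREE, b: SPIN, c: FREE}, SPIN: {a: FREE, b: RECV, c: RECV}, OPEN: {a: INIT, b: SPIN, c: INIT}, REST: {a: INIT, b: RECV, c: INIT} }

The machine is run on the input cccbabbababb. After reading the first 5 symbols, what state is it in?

SPIN

Trace: FREE -c-> REST -c-> INIT -c-> FREE -b-> FREE -a-> SPIN
After 5 symbols: SPIN.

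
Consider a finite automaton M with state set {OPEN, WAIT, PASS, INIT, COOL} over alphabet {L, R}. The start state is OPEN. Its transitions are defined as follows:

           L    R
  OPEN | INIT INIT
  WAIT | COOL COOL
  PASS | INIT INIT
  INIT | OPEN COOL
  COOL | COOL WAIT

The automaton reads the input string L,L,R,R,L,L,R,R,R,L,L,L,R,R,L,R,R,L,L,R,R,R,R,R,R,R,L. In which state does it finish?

OPEN → INIT → OPEN → INIT → COOL → COOL → COOL → WAIT → COOL → WAIT → COOL → COOL → COOL → WAIT → COOL → COOL → WAIT → COOL → COOL → COOL → WAIT → COOL → WAIT → COOL → WAIT → COOL → WAIT → COOL

COOL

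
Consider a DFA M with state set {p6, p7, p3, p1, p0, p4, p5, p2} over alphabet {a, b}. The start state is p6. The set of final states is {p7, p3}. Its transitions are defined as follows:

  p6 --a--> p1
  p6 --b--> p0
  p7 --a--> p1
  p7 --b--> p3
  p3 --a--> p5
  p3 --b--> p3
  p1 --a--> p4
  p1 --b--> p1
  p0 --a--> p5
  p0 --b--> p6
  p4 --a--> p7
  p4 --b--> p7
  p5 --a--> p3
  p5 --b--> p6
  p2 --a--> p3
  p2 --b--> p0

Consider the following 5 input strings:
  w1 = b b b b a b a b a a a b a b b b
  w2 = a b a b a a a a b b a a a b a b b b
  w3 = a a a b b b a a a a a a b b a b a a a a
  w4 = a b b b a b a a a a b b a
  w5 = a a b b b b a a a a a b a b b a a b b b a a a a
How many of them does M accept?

2

w1: p6 → p0 → p6 → p0 → p6 → p1 → p1 → p4 → p7 → p1 → p4 → p7 → p3 → p5 → p6 → p0 → p6  → end p6, rejected
w2: p6 → p1 → p1 → p4 → p7 → p1 → p4 → p7 → p1 → p1 → p1 → p4 → p7 → p1 → p1 → p4 → p7 → p3 → p3  → end p3, accepted
w3: p6 → p1 → p4 → p7 → p3 → p3 → p3 → p5 → p3 → p5 → p3 → p5 → p3 → p3 → p3 → p5 → p6 → p1 → p4 → p7 → p1  → end p1, rejected
w4: p6 → p1 → p1 → p1 → p1 → p4 → p7 → p1 → p4 → p7 → p1 → p1 → p1 → p4  → end p4, rejected
w5: p6 → p1 → p4 → p7 → p3 → p3 → p3 → p5 → p3 → p5 → p3 → p5 → p6 → p1 → p1 → p1 → p4 → p7 → p3 → p3 → p3 → p5 → p3 → p5 → p3  → end p3, accepted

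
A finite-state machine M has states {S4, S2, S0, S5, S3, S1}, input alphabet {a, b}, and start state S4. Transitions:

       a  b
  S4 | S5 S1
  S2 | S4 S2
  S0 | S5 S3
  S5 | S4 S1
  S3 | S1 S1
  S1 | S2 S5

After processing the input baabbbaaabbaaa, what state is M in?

S4

S4 → S1 → S2 → S4 → S1 → S5 → S1 → S2 → S4 → S5 → S1 → S5 → S4 → S5 → S4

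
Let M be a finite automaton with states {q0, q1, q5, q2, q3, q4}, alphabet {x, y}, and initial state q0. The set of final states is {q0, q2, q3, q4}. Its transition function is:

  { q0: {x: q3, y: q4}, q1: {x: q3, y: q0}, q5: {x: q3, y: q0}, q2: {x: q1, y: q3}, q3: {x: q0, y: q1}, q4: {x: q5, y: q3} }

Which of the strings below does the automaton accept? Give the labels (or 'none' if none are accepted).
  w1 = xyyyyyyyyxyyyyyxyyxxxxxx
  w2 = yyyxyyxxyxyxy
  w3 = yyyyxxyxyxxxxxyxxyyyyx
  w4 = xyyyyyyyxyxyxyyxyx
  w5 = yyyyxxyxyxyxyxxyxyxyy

w1: Trace: q0 -x-> q3 -y-> q1 -y-> q0 -y-> q4 -y-> q3 -y-> q1 -y-> q0 -y-> q4 -y-> q3 -x-> q0 -y-> q4 -y-> q3 -y-> q1 -y-> q0 -y-> q4 -x-> q5 -y-> q0 -y-> q4 -x-> q5 -x-> q3 -x-> q0 -x-> q3 -x-> q0 -x-> q3  → end q3, accepted
w2: Trace: q0 -y-> q4 -y-> q3 -y-> q1 -x-> q3 -y-> q1 -y-> q0 -x-> q3 -x-> q0 -y-> q4 -x-> q5 -y-> q0 -x-> q3 -y-> q1  → end q1, rejected
w3: Trace: q0 -y-> q4 -y-> q3 -y-> q1 -y-> q0 -x-> q3 -x-> q0 -y-> q4 -x-> q5 -y-> q0 -x-> q3 -x-> q0 -x-> q3 -x-> q0 -x-> q3 -y-> q1 -x-> q3 -x-> q0 -y-> q4 -y-> q3 -y-> q1 -y-> q0 -x-> q3  → end q3, accepted
w4: Trace: q0 -x-> q3 -y-> q1 -y-> q0 -y-> q4 -y-> q3 -y-> q1 -y-> q0 -y-> q4 -x-> q5 -y-> q0 -x-> q3 -y-> q1 -x-> q3 -y-> q1 -y-> q0 -x-> q3 -y-> q1 -x-> q3  → end q3, accepted
w5: Trace: q0 -y-> q4 -y-> q3 -y-> q1 -y-> q0 -x-> q3 -x-> q0 -y-> q4 -x-> q5 -y-> q0 -x-> q3 -y-> q1 -x-> q3 -y-> q1 -x-> q3 -x-> q0 -y-> q4 -x-> q5 -y-> q0 -x-> q3 -y-> q1 -y-> q0  → end q0, accepted

w1, w3, w4, w5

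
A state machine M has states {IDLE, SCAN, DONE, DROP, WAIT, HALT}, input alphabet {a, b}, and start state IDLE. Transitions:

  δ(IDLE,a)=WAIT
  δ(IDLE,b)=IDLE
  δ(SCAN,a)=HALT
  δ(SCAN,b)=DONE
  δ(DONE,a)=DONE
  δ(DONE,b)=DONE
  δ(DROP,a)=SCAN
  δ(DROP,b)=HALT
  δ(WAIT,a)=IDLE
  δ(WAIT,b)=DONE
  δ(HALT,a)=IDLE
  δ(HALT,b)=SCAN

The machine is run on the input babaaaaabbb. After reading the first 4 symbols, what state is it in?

IDLE → IDLE → WAIT → DONE → DONE
After 4 symbols: DONE.

DONE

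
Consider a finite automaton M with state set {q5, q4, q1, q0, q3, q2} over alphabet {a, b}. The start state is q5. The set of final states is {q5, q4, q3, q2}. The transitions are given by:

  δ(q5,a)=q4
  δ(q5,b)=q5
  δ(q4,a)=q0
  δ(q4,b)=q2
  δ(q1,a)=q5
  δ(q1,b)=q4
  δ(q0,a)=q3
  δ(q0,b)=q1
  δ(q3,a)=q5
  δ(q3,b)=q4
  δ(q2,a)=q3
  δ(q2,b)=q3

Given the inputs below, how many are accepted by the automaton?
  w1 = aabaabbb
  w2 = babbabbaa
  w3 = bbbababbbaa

w1: q5 → q4 → q0 → q1 → q5 → q4 → q2 → q3 → q4  → end q4, accepted
w2: q5 → q5 → q4 → q2 → q3 → q5 → q5 → q5 → q4 → q0  → end q0, rejected
w3: q5 → q5 → q5 → q5 → q4 → q2 → q3 → q4 → q2 → q3 → q5 → q4  → end q4, accepted

2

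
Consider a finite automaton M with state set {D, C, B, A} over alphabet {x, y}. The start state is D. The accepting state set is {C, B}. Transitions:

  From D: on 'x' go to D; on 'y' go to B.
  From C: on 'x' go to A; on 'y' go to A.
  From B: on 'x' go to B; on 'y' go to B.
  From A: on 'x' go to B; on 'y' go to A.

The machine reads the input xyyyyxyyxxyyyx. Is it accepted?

D → D → B → B → B → B → B → B → B → B → B → B → B → B → B
End state B is accepting.

Yes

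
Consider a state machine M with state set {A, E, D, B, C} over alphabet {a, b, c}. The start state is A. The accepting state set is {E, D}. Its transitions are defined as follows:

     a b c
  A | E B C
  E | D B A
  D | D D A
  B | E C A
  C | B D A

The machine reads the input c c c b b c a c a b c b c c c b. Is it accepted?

start at A
read 'c': A → C
read 'c': C → A
read 'c': A → C
read 'b': C → D
read 'b': D → D
read 'c': D → A
read 'a': A → E
read 'c': E → A
read 'a': A → E
read 'b': E → B
read 'c': B → A
read 'b': A → B
read 'c': B → A
read 'c': A → C
read 'c': C → A
read 'b': A → B
End state B is not accepting.

No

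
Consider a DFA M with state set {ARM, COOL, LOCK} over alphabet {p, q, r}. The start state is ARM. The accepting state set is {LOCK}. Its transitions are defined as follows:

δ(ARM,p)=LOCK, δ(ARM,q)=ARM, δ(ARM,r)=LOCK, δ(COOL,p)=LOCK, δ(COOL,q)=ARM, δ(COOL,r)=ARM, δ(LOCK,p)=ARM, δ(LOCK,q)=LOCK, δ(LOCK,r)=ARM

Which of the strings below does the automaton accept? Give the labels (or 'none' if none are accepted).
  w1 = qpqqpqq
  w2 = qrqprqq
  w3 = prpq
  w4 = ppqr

w2, w3, w4

w1: Trace: ARM -q-> ARM -p-> LOCK -q-> LOCK -q-> LOCK -p-> ARM -q-> ARM -q-> ARM  → end ARM, rejected
w2: Trace: ARM -q-> ARM -r-> LOCK -q-> LOCK -p-> ARM -r-> LOCK -q-> LOCK -q-> LOCK  → end LOCK, accepted
w3: Trace: ARM -p-> LOCK -r-> ARM -p-> LOCK -q-> LOCK  → end LOCK, accepted
w4: Trace: ARM -p-> LOCK -p-> ARM -q-> ARM -r-> LOCK  → end LOCK, accepted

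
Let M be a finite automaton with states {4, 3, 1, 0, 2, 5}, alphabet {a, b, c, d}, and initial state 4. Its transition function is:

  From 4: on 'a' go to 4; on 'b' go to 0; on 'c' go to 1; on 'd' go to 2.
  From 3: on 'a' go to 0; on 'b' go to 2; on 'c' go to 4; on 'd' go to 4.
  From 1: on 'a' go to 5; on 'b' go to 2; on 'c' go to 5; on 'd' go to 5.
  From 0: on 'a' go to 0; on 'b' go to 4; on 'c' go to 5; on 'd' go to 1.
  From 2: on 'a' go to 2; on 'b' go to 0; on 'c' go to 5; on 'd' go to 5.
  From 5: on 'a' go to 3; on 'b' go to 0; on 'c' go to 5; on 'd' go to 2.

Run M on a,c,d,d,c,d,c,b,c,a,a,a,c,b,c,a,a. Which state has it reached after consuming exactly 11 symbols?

start at 4
read 'a': 4 → 4
read 'c': 4 → 1
read 'd': 1 → 5
read 'd': 5 → 2
read 'c': 2 → 5
read 'd': 5 → 2
read 'c': 2 → 5
read 'b': 5 → 0
read 'c': 0 → 5
read 'a': 5 → 3
read 'a': 3 → 0
After 11 symbols: 0.

0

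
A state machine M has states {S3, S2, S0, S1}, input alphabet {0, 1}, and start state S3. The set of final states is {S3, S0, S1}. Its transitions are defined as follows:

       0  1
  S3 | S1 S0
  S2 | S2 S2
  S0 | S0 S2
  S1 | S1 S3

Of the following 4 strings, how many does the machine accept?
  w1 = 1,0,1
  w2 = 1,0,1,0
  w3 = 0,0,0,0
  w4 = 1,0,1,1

w1:
  start at S3
  read '1': S3 → S0
  read '0': S0 → S0
  read '1': S0 → S2
  end S2, rejected
w2:
  start at S3
  read '1': S3 → S0
  read '0': S0 → S0
  read '1': S0 → S2
  read '0': S2 → S2
  end S2, rejected
w3:
  start at S3
  read '0': S3 → S1
  read '0': S1 → S1
  read '0': S1 → S1
  read '0': S1 → S1
  end S1, accepted
w4:
  start at S3
  read '1': S3 → S0
  read '0': S0 → S0
  read '1': S0 → S2
  read '1': S2 → S2
  end S2, rejected

1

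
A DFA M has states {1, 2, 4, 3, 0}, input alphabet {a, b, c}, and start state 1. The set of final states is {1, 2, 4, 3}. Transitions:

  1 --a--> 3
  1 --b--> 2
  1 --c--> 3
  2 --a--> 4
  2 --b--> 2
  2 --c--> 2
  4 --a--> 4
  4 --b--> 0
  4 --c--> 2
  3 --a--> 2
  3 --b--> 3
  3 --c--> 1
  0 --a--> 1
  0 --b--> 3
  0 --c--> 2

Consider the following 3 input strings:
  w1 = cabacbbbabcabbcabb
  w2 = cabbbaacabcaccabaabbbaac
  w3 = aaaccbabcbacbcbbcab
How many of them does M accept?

2

w1: Trace: 1 -c-> 3 -a-> 2 -b-> 2 -a-> 4 -c-> 2 -b-> 2 -b-> 2 -b-> 2 -a-> 4 -b-> 0 -c-> 2 -a-> 4 -b-> 0 -b-> 3 -c-> 1 -a-> 3 -b-> 3 -b-> 3  → end 3, accepted
w2: Trace: 1 -c-> 3 -a-> 2 -b-> 2 -b-> 2 -b-> 2 -a-> 4 -a-> 4 -c-> 2 -a-> 4 -b-> 0 -c-> 2 -a-> 4 -c-> 2 -c-> 2 -a-> 4 -b-> 0 -a-> 1 -a-> 3 -b-> 3 -b-> 3 -b-> 3 -a-> 2 -a-> 4 -c-> 2  → end 2, accepted
w3: Trace: 1 -a-> 3 -a-> 2 -a-> 4 -c-> 2 -c-> 2 -b-> 2 -a-> 4 -b-> 0 -c-> 2 -b-> 2 -a-> 4 -c-> 2 -b-> 2 -c-> 2 -b-> 2 -b-> 2 -c-> 2 -a-> 4 -b-> 0  → end 0, rejected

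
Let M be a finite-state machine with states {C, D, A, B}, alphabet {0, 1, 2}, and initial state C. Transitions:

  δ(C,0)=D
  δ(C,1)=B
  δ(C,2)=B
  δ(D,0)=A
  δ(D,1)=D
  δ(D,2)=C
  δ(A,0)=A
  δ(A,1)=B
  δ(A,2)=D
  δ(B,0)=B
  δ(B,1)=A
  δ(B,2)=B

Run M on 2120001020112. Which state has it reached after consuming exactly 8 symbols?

start at C
read '2': C → B
read '1': B → A
read '2': A → D
read '0': D → A
read '0': A → A
read '0': A → A
read '1': A → B
read '0': B → B
After 8 symbols: B.

B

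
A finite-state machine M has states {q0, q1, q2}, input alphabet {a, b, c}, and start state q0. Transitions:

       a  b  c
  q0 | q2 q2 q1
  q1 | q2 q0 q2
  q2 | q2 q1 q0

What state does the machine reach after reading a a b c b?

q0 → q2 → q2 → q1 → q2 → q1

q1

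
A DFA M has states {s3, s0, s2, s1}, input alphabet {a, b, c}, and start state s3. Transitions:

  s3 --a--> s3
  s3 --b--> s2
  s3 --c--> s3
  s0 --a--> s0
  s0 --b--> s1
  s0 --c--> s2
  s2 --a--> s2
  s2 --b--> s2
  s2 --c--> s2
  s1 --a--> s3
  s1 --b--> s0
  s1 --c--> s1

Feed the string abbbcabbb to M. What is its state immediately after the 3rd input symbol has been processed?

s2

start at s3
read 'a': s3 → s3
read 'b': s3 → s2
read 'b': s2 → s2
After 3 symbols: s2.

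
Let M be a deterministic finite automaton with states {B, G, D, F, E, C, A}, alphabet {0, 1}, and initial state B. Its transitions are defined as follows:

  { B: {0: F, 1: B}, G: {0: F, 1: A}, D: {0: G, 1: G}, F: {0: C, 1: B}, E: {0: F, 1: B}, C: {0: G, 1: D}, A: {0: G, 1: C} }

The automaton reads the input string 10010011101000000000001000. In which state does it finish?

C

B → B → F → C → D → G → F → B → B → B → F → B → F → C → G → F → C → G → F → C → G → F → C → D → G → F → C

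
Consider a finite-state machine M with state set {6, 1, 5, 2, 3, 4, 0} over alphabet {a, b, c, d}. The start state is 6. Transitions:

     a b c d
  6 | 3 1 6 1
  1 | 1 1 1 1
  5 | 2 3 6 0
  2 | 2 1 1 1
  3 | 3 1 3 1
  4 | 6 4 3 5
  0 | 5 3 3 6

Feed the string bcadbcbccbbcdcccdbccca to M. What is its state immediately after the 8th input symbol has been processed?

Trace: 6 -b-> 1 -c-> 1 -a-> 1 -d-> 1 -b-> 1 -c-> 1 -b-> 1 -c-> 1
After 8 symbols: 1.

1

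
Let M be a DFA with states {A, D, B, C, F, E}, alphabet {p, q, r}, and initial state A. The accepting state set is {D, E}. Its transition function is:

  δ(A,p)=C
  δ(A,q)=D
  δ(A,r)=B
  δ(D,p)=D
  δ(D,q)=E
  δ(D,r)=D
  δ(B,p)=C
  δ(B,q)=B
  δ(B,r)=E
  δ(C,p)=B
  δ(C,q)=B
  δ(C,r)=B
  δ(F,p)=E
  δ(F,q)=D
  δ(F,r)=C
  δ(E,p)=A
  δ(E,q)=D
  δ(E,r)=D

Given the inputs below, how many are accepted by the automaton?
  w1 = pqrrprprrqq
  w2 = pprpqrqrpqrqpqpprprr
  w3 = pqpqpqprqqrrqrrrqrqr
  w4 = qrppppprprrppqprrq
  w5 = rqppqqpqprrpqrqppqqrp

w1: A → C → B → E → D → D → D → D → D → D → E → D  → end D, accepted
w2: A → C → B → E → A → D → D → E → D → D → E → D → E → A → D → D → D → D → D → D → D  → end D, accepted
w3: A → C → B → C → B → C → B → C → B → B → B → E → D → E → D → D → D → E → D → E → D  → end D, accepted
w4: A → D → D → D → D → D → D → D → D → D → D → D → D → D → E → A → B → E → D  → end D, accepted
w5: A → B → B → C → B → B → B → C → B → C → B → E → A → D → D → E → A → C → B → B → E → A  → end A, rejected

4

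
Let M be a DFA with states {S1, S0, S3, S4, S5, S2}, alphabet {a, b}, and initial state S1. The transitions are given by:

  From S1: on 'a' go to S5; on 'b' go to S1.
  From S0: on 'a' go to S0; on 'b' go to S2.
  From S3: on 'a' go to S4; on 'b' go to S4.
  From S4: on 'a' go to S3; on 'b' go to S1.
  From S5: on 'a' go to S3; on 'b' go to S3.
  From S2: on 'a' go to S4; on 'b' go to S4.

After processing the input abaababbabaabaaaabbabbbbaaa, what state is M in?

S4

start at S1
read 'a': S1 → S5
read 'b': S5 → S3
read 'a': S3 → S4
read 'a': S4 → S3
read 'b': S3 → S4
read 'a': S4 → S3
read 'b': S3 → S4
read 'b': S4 → S1
read 'a': S1 → S5
read 'b': S5 → S3
read 'a': S3 → S4
read 'a': S4 → S3
read 'b': S3 → S4
read 'a': S4 → S3
read 'a': S3 → S4
read 'a': S4 → S3
read 'a': S3 → S4
read 'b': S4 → S1
read 'b': S1 → S1
read 'a': S1 → S5
read 'b': S5 → S3
read 'b': S3 → S4
read 'b': S4 → S1
read 'b': S1 → S1
read 'a': S1 → S5
read 'a': S5 → S3
read 'a': S3 → S4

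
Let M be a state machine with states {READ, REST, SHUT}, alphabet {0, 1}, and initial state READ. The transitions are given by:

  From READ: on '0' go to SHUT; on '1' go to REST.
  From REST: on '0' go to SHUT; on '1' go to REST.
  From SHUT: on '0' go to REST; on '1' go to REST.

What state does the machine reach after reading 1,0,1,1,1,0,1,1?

start at READ
read '1': READ → REST
read '0': REST → SHUT
read '1': SHUT → REST
read '1': REST → REST
read '1': REST → REST
read '0': REST → SHUT
read '1': SHUT → REST
read '1': REST → REST

REST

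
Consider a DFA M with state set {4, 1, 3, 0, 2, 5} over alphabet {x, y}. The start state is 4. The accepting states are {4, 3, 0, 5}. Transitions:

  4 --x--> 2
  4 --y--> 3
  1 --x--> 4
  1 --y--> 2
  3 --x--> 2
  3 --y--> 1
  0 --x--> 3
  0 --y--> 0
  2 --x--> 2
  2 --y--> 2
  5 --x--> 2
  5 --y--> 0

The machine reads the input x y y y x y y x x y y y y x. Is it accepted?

No

4 → 2 → 2 → 2 → 2 → 2 → 2 → 2 → 2 → 2 → 2 → 2 → 2 → 2 → 2
End state 2 is not accepting.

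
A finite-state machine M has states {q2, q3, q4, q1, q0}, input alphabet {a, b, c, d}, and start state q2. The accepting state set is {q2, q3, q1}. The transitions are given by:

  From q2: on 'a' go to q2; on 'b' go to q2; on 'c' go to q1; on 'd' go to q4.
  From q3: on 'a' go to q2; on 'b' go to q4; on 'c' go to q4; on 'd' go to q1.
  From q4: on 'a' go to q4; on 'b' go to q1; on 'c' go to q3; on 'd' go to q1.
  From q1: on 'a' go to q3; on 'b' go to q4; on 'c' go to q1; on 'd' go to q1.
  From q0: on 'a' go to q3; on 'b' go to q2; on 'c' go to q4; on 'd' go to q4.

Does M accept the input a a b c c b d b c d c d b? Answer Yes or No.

q2 → q2 → q2 → q2 → q1 → q1 → q4 → q1 → q4 → q3 → q1 → q1 → q1 → q4
End state q4 is not accepting.

No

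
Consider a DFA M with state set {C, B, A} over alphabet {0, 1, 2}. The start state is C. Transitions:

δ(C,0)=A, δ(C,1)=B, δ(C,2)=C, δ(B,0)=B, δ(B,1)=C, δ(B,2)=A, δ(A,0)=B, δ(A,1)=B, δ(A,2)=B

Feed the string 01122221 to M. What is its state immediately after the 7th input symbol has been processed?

C

Trace: C -0-> A -1-> B -1-> C -2-> C -2-> C -2-> C -2-> C
After 7 symbols: C.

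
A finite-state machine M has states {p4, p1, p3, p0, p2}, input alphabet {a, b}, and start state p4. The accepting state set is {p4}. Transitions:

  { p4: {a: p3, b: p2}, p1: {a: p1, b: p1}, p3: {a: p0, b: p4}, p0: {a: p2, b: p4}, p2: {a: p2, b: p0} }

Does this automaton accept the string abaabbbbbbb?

Trace: p4 -a-> p3 -b-> p4 -a-> p3 -a-> p0 -b-> p4 -b-> p2 -b-> p0 -b-> p4 -b-> p2 -b-> p0 -b-> p4
End state p4 is accepting.

Yes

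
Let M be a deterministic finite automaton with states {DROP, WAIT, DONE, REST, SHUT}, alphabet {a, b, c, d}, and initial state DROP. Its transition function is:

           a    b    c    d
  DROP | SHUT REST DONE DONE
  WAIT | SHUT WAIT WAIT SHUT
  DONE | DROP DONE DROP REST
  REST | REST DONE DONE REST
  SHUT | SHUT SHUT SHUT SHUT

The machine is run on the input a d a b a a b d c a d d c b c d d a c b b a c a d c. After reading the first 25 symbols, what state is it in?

start at DROP
read 'a': DROP → SHUT
read 'd': SHUT → SHUT
read 'a': SHUT → SHUT
read 'b': SHUT → SHUT
read 'a': SHUT → SHUT
read 'a': SHUT → SHUT
read 'b': SHUT → SHUT
read 'd': SHUT → SHUT
read 'c': SHUT → SHUT
read 'a': SHUT → SHUT
read 'd': SHUT → SHUT
read 'd': SHUT → SHUT
read 'c': SHUT → SHUT
read 'b': SHUT → SHUT
read 'c': SHUT → SHUT
read 'd': SHUT → SHUT
read 'd': SHUT → SHUT
read 'a': SHUT → SHUT
read 'c': SHUT → SHUT
read 'b': SHUT → SHUT
read 'b': SHUT → SHUT
read 'a': SHUT → SHUT
read 'c': SHUT → SHUT
read 'a': SHUT → SHUT
read 'd': SHUT → SHUT
After 25 symbols: SHUT.

SHUT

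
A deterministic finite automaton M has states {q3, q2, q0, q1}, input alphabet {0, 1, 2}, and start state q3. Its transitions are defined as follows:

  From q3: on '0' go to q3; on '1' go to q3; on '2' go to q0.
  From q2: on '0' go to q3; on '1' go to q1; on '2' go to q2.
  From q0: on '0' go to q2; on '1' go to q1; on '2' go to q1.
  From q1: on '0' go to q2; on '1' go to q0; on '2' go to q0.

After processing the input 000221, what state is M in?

q0

start at q3
read '0': q3 → q3
read '0': q3 → q3
read '0': q3 → q3
read '2': q3 → q0
read '2': q0 → q1
read '1': q1 → q0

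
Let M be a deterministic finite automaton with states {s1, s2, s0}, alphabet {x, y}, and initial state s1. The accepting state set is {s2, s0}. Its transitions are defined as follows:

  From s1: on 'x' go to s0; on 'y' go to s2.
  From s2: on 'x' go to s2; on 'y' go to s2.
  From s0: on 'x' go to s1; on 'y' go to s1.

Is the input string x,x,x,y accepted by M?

No

start at s1
read 'x': s1 → s0
read 'x': s0 → s1
read 'x': s1 → s0
read 'y': s0 → s1
End state s1 is not accepting.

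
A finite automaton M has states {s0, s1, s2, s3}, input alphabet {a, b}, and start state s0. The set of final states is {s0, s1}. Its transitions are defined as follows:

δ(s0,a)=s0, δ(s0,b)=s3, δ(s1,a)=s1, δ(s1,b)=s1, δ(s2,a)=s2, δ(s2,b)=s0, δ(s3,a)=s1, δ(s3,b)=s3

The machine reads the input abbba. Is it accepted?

s0 → s0 → s3 → s3 → s3 → s1
End state s1 is accepting.

Yes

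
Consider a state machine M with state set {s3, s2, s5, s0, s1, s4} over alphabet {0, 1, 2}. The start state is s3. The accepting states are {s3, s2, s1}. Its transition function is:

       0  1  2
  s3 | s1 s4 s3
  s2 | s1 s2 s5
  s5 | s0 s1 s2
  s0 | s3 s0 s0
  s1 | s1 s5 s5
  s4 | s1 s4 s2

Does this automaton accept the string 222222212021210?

start at s3
read '2': s3 → s3
read '2': s3 → s3
read '2': s3 → s3
read '2': s3 → s3
read '2': s3 → s3
read '2': s3 → s3
read '2': s3 → s3
read '1': s3 → s4
read '2': s4 → s2
read '0': s2 → s1
read '2': s1 → s5
read '1': s5 → s1
read '2': s1 → s5
read '1': s5 → s1
read '0': s1 → s1
End state s1 is accepting.

Yes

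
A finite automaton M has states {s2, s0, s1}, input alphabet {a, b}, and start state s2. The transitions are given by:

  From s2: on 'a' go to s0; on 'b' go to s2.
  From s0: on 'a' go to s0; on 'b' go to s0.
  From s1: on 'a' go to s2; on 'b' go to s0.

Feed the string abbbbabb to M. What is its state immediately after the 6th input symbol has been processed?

s0

start at s2
read 'a': s2 → s0
read 'b': s0 → s0
read 'b': s0 → s0
read 'b': s0 → s0
read 'b': s0 → s0
read 'a': s0 → s0
After 6 symbols: s0.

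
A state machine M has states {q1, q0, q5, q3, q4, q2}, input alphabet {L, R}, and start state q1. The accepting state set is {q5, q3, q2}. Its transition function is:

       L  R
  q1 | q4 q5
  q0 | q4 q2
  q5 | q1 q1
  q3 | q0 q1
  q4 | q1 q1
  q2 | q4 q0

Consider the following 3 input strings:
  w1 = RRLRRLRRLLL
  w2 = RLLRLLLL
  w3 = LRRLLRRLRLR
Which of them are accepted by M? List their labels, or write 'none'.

w3

w1:
  start at q1
  read 'R': q1 → q5
  read 'R': q5 → q1
  read 'L': q1 → q4
  read 'R': q4 → q1
  read 'R': q1 → q5
  read 'L': q5 → q1
  read 'R': q1 → q5
  read 'R': q5 → q1
  read 'L': q1 → q4
  read 'L': q4 → q1
  read 'L': q1 → q4
  end q4, rejected
w2:
  start at q1
  read 'R': q1 → q5
  read 'L': q5 → q1
  read 'L': q1 → q4
  read 'R': q4 → q1
  read 'L': q1 → q4
  read 'L': q4 → q1
  read 'L': q1 → q4
  read 'L': q4 → q1
  end q1, rejected
w3:
  start at q1
  read 'L': q1 → q4
  read 'R': q4 → q1
  read 'R': q1 → q5
  read 'L': q5 → q1
  read 'L': q1 → q4
  read 'R': q4 → q1
  read 'R': q1 → q5
  read 'L': q5 → q1
  read 'R': q1 → q5
  read 'L': q5 → q1
  read 'R': q1 → q5
  end q5, accepted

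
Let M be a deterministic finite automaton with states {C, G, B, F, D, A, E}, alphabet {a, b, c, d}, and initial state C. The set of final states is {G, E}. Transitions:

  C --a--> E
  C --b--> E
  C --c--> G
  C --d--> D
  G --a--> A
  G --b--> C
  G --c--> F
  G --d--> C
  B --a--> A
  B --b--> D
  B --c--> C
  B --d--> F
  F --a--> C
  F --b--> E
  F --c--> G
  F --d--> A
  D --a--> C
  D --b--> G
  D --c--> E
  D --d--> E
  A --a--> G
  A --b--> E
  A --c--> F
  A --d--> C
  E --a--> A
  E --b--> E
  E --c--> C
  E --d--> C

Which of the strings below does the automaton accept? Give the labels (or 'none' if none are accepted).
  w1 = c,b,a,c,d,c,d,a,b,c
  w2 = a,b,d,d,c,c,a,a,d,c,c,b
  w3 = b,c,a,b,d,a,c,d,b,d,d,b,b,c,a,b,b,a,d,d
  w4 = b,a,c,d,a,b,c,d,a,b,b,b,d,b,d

w1: C → G → C → E → C → D → E → C → E → E → C  → end C, rejected
w2: C → E → E → C → D → E → C → E → A → C → G → F → E  → end E, accepted
w3: C → E → C → E → E → C → E → C → D → G → C → D → G → C → G → A → E → E → A → C → D  → end D, rejected
w4: C → E → A → F → A → G → C → G → C → E → E → E → E → C → E → C  → end C, rejected

w2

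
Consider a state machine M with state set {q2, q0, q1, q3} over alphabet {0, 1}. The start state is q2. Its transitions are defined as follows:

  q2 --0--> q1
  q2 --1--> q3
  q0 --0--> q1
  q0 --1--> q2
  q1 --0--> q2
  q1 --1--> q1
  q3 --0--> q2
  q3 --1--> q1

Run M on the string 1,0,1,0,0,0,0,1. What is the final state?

q1

Trace: q2 -1-> q3 -0-> q2 -1-> q3 -0-> q2 -0-> q1 -0-> q2 -0-> q1 -1-> q1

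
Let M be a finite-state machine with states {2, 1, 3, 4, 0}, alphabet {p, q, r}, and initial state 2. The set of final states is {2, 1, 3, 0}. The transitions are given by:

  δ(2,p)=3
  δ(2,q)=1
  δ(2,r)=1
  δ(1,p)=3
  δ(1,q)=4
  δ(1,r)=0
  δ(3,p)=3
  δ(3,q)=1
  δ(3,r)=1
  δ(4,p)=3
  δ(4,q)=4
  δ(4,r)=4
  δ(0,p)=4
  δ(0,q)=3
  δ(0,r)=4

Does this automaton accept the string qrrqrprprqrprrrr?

2 → 1 → 0 → 4 → 4 → 4 → 3 → 1 → 3 → 1 → 4 → 4 → 3 → 1 → 0 → 4 → 4
End state 4 is not accepting.

No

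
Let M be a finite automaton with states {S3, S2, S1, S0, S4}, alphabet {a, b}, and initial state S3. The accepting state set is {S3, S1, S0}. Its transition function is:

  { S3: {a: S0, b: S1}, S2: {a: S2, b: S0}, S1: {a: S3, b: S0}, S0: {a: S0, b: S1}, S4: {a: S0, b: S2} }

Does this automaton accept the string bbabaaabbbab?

Yes

S3 → S1 → S0 → S0 → S1 → S3 → S0 → S0 → S1 → S0 → S1 → S3 → S1
End state S1 is accepting.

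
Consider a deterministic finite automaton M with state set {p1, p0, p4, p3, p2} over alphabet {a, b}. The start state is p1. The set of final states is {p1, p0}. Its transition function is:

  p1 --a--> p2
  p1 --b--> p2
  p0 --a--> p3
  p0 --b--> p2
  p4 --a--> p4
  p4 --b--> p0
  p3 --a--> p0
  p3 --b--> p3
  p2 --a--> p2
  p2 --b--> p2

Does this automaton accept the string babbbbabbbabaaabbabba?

Trace: p1 -b-> p2 -a-> p2 -b-> p2 -b-> p2 -b-> p2 -b-> p2 -a-> p2 -b-> p2 -b-> p2 -b-> p2 -a-> p2 -b-> p2 -a-> p2 -a-> p2 -a-> p2 -b-> p2 -b-> p2 -a-> p2 -b-> p2 -b-> p2 -a-> p2
End state p2 is not accepting.

No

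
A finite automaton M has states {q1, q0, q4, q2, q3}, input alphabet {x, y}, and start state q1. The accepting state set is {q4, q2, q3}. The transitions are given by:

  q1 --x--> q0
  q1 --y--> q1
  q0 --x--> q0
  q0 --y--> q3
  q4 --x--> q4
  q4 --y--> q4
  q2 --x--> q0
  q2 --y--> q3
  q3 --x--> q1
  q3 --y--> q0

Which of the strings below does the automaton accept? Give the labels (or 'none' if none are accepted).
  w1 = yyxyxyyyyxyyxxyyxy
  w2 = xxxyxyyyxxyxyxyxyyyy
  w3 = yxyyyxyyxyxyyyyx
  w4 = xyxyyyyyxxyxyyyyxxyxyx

w1: q1 → q1 → q1 → q0 → q3 → q1 → q1 → q1 → q1 → q1 → q0 → q3 → q0 → q0 → q0 → q3 → q0 → q0 → q3  → end q3, accepted
w2: q1 → q0 → q0 → q0 → q3 → q1 → q1 → q1 → q1 → q0 → q0 → q3 → q1 → q1 → q0 → q3 → q1 → q1 → q1 → q1 → q1  → end q1, rejected
w3: q1 → q1 → q0 → q3 → q0 → q3 → q1 → q1 → q1 → q0 → q3 → q1 → q1 → q1 → q1 → q1 → q0  → end q0, rejected
w4: q1 → q0 → q3 → q1 → q1 → q1 → q1 → q1 → q1 → q0 → q0 → q3 → q1 → q1 → q1 → q1 → q1 → q0 → q0 → q3 → q1 → q1 → q0  → end q0, rejected

w1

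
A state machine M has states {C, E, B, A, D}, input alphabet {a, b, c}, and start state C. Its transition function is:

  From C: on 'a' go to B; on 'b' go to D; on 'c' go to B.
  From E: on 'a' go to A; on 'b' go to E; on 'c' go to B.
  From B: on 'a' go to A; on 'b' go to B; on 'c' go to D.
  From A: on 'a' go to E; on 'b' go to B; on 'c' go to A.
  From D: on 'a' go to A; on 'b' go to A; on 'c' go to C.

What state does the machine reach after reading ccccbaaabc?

start at C
read 'c': C → B
read 'c': B → D
read 'c': D → C
read 'c': C → B
read 'b': B → B
read 'a': B → A
read 'a': A → E
read 'a': E → A
read 'b': A → B
read 'c': B → D

D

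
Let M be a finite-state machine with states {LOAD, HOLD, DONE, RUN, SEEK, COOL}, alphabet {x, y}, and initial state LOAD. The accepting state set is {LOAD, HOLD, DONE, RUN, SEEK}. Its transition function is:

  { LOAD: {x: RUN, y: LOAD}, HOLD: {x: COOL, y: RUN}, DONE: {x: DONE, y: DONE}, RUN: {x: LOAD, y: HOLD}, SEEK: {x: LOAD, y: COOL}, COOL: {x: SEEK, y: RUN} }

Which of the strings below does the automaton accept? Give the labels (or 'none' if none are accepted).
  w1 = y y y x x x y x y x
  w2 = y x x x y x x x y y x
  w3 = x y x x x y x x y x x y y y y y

w1, w2, w3

w1: LOAD → LOAD → LOAD → LOAD → RUN → LOAD → RUN → HOLD → COOL → RUN → LOAD  → end LOAD, accepted
w2: LOAD → LOAD → RUN → LOAD → RUN → HOLD → COOL → SEEK → LOAD → LOAD → LOAD → RUN  → end RUN, accepted
w3: LOAD → RUN → HOLD → COOL → SEEK → LOAD → LOAD → RUN → LOAD → LOAD → RUN → LOAD → LOAD → LOAD → LOAD → LOAD → LOAD  → end LOAD, accepted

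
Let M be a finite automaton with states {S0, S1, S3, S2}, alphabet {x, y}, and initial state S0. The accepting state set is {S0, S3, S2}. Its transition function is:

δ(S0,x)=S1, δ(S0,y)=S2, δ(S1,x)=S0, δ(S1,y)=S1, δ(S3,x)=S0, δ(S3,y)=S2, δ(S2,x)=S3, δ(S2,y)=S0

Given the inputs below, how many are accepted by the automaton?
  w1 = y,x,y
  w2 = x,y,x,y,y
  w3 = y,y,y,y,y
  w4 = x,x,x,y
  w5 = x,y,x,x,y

3

w1: S0 → S2 → S3 → S2  → end S2, accepted
w2: S0 → S1 → S1 → S0 → S2 → S0  → end S0, accepted
w3: S0 → S2 → S0 → S2 → S0 → S2  → end S2, accepted
w4: S0 → S1 → S0 → S1 → S1  → end S1, rejected
w5: S0 → S1 → S1 → S0 → S1 → S1  → end S1, rejected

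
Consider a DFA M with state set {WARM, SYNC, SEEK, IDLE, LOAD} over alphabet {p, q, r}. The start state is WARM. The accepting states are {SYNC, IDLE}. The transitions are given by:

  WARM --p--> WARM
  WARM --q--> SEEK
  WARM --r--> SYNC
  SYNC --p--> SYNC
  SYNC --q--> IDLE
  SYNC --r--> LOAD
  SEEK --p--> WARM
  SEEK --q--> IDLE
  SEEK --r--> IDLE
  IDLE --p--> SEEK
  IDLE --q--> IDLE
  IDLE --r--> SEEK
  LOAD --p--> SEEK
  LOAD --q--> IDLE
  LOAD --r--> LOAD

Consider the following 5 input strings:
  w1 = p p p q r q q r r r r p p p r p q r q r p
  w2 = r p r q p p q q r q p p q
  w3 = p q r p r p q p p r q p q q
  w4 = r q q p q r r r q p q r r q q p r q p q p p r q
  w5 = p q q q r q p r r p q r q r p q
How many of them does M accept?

w1:
  start at WARM
  read 'p': WARM → WARM
  read 'p': WARM → WARM
  read 'p': WARM → WARM
  read 'q': WARM → SEEK
  read 'r': SEEK → IDLE
  read 'q': IDLE → IDLE
  read 'q': IDLE → IDLE
  read 'r': IDLE → SEEK
  read 'r': SEEK → IDLE
  read 'r': IDLE → SEEK
  read 'r': SEEK → IDLE
  read 'p': IDLE → SEEK
  read 'p': SEEK → WARM
  read 'p': WARM → WARM
  read 'r': WARM → SYNC
  read 'p': SYNC → SYNC
  read 'q': SYNC → IDLE
  read 'r': IDLE → SEEK
  read 'q': SEEK → IDLE
  read 'r': IDLE → SEEK
  read 'p': SEEK → WARM
  end WARM, rejected
w2:
  start at WARM
  read 'r': WARM → SYNC
  read 'p': SYNC → SYNC
  read 'r': SYNC → LOAD
  read 'q': LOAD → IDLE
  read 'p': IDLE → SEEK
  read 'p': SEEK → WARM
  read 'q': WARM → SEEK
  read 'q': SEEK → IDLE
  read 'r': IDLE → SEEK
  read 'q': SEEK → IDLE
  read 'p': IDLE → SEEK
  read 'p': SEEK → WARM
  read 'q': WARM → SEEK
  end SEEK, rejected
w3:
  start at WARM
  read 'p': WARM → WARM
  read 'q': WARM → SEEK
  read 'r': SEEK → IDLE
  read 'p': IDLE → SEEK
  read 'r': SEEK → IDLE
  read 'p': IDLE → SEEK
  read 'q': SEEK → IDLE
  read 'p': IDLE → SEEK
  read 'p': SEEK → WARM
  read 'r': WARM → SYNC
  read 'q': SYNC → IDLE
  read 'p': IDLE → SEEK
  read 'q': SEEK → IDLE
  read 'q': IDLE → IDLE
  end IDLE, accepted
w4:
  start at WARM
  read 'r': WARM → SYNC
  read 'q': SYNC → IDLE
  read 'q': IDLE → IDLE
  read 'p': IDLE → SEEK
  read 'q': SEEK → IDLE
  read 'r': IDLE → SEEK
  read 'r': SEEK → IDLE
  read 'r': IDLE → SEEK
  read 'q': SEEK → IDLE
  read 'p': IDLE → SEEK
  read 'q': SEEK → IDLE
  read 'r': IDLE → SEEK
  read 'r': SEEK → IDLE
  read 'q': IDLE → IDLE
  read 'q': IDLE → IDLE
  read 'p': IDLE → SEEK
  read 'r': SEEK → IDLE
  read 'q': IDLE → IDLE
  read 'p': IDLE → SEEK
  read 'q': SEEK → IDLE
  read 'p': IDLE → SEEK
  read 'p': SEEK → WARM
  read 'r': WARM → SYNC
  read 'q': SYNC → IDLE
  end IDLE, accepted
w5:
  start at WARM
  read 'p': WARM → WARM
  read 'q': WARM → SEEK
  read 'q': SEEK → IDLE
  read 'q': IDLE → IDLE
  read 'r': IDLE → SEEK
  read 'q': SEEK → IDLE
  read 'p': IDLE → SEEK
  read 'r': SEEK → IDLE
  read 'r': IDLE → SEEK
  read 'p': SEEK → WARM
  read 'q': WARM → SEEK
  read 'r': SEEK → IDLE
  read 'q': IDLE → IDLE
  read 'r': IDLE → SEEK
  read 'p': SEEK → WARM
  read 'q': WARM → SEEK
  end SEEK, rejected

2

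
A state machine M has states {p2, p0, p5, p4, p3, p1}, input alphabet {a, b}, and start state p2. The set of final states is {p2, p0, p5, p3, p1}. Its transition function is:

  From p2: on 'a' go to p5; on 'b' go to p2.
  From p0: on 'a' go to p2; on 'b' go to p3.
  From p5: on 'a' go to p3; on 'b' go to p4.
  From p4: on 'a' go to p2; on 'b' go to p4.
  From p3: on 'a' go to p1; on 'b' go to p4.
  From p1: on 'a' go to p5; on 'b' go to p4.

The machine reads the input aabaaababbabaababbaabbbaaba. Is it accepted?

p2 → p5 → p3 → p4 → p2 → p5 → p3 → p4 → p2 → p2 → p2 → p5 → p4 → p2 → p5 → p4 → p2 → p2 → p2 → p5 → p3 → p4 → p4 → p4 → p2 → p5 → p4 → p2
End state p2 is accepting.

Yes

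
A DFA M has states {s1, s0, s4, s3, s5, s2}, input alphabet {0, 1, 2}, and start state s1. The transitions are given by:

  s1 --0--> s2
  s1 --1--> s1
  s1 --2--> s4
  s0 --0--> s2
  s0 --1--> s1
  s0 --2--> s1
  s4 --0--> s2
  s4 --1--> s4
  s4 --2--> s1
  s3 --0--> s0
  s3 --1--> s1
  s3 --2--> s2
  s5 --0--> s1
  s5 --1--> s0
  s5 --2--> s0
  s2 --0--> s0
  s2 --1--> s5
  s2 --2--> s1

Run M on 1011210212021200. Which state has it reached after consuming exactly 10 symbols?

s4

s1 → s1 → s2 → s5 → s0 → s1 → s1 → s2 → s1 → s1 → s4
After 10 symbols: s4.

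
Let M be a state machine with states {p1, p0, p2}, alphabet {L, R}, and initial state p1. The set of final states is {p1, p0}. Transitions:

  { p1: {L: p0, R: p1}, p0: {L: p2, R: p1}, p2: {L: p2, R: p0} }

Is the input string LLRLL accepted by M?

No

Trace: p1 -L-> p0 -L-> p2 -R-> p0 -L-> p2 -L-> p2
End state p2 is not accepting.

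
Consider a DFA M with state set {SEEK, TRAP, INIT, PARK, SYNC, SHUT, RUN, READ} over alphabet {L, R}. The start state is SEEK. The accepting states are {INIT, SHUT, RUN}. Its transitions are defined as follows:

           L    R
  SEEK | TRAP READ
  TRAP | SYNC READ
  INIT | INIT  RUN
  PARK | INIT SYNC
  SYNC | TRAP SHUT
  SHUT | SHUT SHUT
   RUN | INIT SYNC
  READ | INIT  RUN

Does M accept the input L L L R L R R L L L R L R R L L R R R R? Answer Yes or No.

SEEK → TRAP → SYNC → TRAP → READ → INIT → RUN → SYNC → TRAP → SYNC → TRAP → READ → INIT → RUN → SYNC → TRAP → SYNC → SHUT → SHUT → SHUT → SHUT
End state SHUT is accepting.

Yes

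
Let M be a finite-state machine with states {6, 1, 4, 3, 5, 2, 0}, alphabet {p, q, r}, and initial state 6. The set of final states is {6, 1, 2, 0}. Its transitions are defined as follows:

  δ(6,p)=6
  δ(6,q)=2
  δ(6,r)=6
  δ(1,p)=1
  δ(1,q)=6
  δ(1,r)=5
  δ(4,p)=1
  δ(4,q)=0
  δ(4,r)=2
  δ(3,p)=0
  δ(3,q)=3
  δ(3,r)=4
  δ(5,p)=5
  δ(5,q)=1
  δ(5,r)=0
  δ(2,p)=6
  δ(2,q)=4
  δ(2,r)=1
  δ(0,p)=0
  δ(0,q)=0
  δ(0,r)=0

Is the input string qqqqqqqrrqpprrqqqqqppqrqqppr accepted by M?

Yes

Trace: 6 -q-> 2 -q-> 4 -q-> 0 -q-> 0 -q-> 0 -q-> 0 -q-> 0 -r-> 0 -r-> 0 -q-> 0 -p-> 0 -p-> 0 -r-> 0 -r-> 0 -q-> 0 -q-> 0 -q-> 0 -q-> 0 -q-> 0 -p-> 0 -p-> 0 -q-> 0 -r-> 0 -q-> 0 -q-> 0 -p-> 0 -p-> 0 -r-> 0
End state 0 is accepting.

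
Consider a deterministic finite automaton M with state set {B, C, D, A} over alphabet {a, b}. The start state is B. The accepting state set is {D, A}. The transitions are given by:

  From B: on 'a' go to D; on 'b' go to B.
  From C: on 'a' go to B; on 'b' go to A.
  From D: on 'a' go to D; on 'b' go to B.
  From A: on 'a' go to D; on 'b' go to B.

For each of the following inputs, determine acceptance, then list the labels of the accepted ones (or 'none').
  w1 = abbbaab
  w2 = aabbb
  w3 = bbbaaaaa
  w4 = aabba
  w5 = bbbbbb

w3, w4

w1: B → D → B → B → B → D → D → B  → end B, rejected
w2: B → D → D → B → B → B  → end B, rejected
w3: B → B → B → B → D → D → D → D → D  → end D, accepted
w4: B → D → D → B → B → D  → end D, accepted
w5: B → B → B → B → B → B → B  → end B, rejected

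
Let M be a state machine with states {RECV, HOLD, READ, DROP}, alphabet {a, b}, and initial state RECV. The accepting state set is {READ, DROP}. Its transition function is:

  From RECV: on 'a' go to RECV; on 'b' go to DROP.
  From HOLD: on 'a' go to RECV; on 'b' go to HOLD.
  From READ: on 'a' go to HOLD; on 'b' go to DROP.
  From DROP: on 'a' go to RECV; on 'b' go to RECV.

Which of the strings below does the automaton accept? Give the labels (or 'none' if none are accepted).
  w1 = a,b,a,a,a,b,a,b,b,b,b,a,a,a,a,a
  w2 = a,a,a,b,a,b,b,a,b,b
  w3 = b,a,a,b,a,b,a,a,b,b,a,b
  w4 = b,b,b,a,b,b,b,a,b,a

w3

w1:
  start at RECV
  read 'a': RECV → RECV
  read 'b': RECV → DROP
  read 'a': DROP → RECV
  read 'a': RECV → RECV
  read 'a': RECV → RECV
  read 'b': RECV → DROP
  read 'a': DROP → RECV
  read 'b': RECV → DROP
  read 'b': DROP → RECV
  read 'b': RECV → DROP
  read 'b': DROP → RECV
  read 'a': RECV → RECV
  read 'a': RECV → RECV
  read 'a': RECV → RECV
  read 'a': RECV → RECV
  read 'a': RECV → RECV
  end RECV, rejected
w2:
  start at RECV
  read 'a': RECV → RECV
  read 'a': RECV → RECV
  read 'a': RECV → RECV
  read 'b': RECV → DROP
  read 'a': DROP → RECV
  read 'b': RECV → DROP
  read 'b': DROP → RECV
  read 'a': RECV → RECV
  read 'b': RECV → DROP
  read 'b': DROP → RECV
  end RECV, rejected
w3:
  start at RECV
  read 'b': RECV → DROP
  read 'a': DROP → RECV
  read 'a': RECV → RECV
  read 'b': RECV → DROP
  read 'a': DROP → RECV
  read 'b': RECV → DROP
  read 'a': DROP → RECV
  read 'a': RECV → RECV
  read 'b': RECV → DROP
  read 'b': DROP → RECV
  read 'a': RECV → RECV
  read 'b': RECV → DROP
  end DROP, accepted
w4:
  start at RECV
  read 'b': RECV → DROP
  read 'b': DROP → RECV
  read 'b': RECV → DROP
  read 'a': DROP → RECV
  read 'b': RECV → DROP
  read 'b': DROP → RECV
  read 'b': RECV → DROP
  read 'a': DROP → RECV
  read 'b': RECV → DROP
  read 'a': DROP → RECV
  end RECV, rejected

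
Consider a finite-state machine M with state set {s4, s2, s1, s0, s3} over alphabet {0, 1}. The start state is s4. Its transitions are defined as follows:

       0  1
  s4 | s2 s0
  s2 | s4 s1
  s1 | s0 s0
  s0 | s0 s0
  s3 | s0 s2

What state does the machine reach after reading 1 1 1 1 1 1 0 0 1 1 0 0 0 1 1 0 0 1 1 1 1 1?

s4 → s0 → s0 → s0 → s0 → s0 → s0 → s0 → s0 → s0 → s0 → s0 → s0 → s0 → s0 → s0 → s0 → s0 → s0 → s0 → s0 → s0 → s0

s0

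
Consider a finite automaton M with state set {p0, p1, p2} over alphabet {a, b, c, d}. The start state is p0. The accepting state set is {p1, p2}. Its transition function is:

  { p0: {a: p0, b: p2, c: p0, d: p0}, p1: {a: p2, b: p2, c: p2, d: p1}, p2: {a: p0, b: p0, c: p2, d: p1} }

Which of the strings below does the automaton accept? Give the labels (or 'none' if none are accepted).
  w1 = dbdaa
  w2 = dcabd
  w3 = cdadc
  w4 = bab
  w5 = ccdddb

w2, w4, w5

w1: p0 → p0 → p2 → p1 → p2 → p0  → end p0, rejected
w2: p0 → p0 → p0 → p0 → p2 → p1  → end p1, accepted
w3: p0 → p0 → p0 → p0 → p0 → p0  → end p0, rejected
w4: p0 → p2 → p0 → p2  → end p2, accepted
w5: p0 → p0 → p0 → p0 → p0 → p0 → p2  → end p2, accepted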